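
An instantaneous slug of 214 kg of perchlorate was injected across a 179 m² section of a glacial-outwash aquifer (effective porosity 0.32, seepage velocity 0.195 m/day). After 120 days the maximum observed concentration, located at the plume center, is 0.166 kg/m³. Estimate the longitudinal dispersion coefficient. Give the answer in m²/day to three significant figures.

0.336 m²/day

At the plume center C_max = M/(n_e·A·√(4πDt)), so D = M²/(4πt·(n_e·A·C_max)²).
n_e·A·C_max = 0.32 × 179 × 0.166 = 9.508 kg/m.
D = 214²/(4π × 120 × 9.508²) = 0.336 m²/day.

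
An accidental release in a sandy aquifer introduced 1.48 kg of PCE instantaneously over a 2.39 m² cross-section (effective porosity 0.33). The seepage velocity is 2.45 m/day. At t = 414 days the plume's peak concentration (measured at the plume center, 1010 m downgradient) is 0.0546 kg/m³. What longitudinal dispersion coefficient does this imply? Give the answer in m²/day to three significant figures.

0.227 m²/day

At the plume center C_max = M/(n_e·A·√(4πDt)), so D = M²/(4πt·(n_e·A·C_max)²).
n_e·A·C_max = 0.33 × 2.39 × 0.0546 = 0.04306 kg/m.
D = 1.48²/(4π × 414 × 0.04306²) = 0.227 m²/day.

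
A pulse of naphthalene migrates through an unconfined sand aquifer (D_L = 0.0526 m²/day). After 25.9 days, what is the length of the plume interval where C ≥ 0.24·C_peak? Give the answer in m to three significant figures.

5.58 m

The plume is Gaussian with σ = √(2Dt) = √(2 × 0.0526 × 25.9) = 1.651 m.
C/C_peak = exp(−Δx²/(2σ²)) = 0.24 ⇒ Δx = σ·√(−2 ln 0.24) = 1.651 × 1.689 = 2.789 m.
Width = 2Δx = 5.58 m.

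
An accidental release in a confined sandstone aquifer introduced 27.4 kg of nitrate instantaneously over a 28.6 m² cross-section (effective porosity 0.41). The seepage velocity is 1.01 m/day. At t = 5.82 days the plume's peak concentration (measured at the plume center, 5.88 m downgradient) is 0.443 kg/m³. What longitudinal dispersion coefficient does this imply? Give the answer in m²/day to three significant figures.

At the plume center C_max = M/(n_e·A·√(4πDt)), so D = M²/(4πt·(n_e·A·C_max)²).
n_e·A·C_max = 0.41 × 28.6 × 0.443 = 5.195 kg/m.
D = 27.4²/(4π × 5.82 × 5.195²) = 0.380 m²/day.

0.380 m²/day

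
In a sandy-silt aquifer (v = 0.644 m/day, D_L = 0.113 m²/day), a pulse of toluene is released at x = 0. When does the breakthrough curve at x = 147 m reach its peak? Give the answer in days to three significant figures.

228 days

For the 1D instantaneous-source solution, setting ∂C/∂t = 0 at fixed x gives v²t² + 2Dt − x² = 0, so t = (√(D² + v²x²) − D)/v².
√(D² + v²x²) = √(0.113² + 0.644² × 147²) = 94.67; v² = 0.414736.
t = (94.67 − 0.113)/0.414736 = 228 days (vs. the pure-advection estimate x/v = 228 d).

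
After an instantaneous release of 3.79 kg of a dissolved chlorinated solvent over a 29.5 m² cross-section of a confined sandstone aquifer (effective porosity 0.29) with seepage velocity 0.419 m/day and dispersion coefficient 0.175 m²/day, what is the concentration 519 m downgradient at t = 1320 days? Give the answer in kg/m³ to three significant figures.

0.00234 kg/m³

For an instantaneous plane source, C(x,t) = M/(n_e·A·√(4πDt)) · exp(−(x−vt)²/(4Dt)), with n_e·A the pore (flow) area.
Plume center vt = 0.419 × 1320 = 553.08 m, so the well at 519 m is 34.08 m upgradient of the peak.
√(4πDt) = 53.88 m, giving peak height M/(n_e·A·√(4πDt)) = 3.79/(0.29 × 29.5 × 53.88) = 0.008222 kg/m³.
(x−vt)²/(4Dt) = (-34.08)²/(4 × 0.175 × 1320) = 1.257; exp(−1.257) = 0.2845.
C = 0.008222 × 0.2845 = 0.00234 kg/m³.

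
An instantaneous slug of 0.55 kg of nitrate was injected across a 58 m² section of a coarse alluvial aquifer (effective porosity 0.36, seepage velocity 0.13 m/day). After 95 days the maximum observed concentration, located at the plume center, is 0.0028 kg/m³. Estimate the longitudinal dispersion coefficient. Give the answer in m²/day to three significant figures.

0.0741 m²/day

At the plume center C_max = M/(n_e·A·√(4πDt)), so D = M²/(4πt·(n_e·A·C_max)²).
n_e·A·C_max = 0.36 × 58 × 0.0028 = 0.05846 kg/m.
D = 0.55²/(4π × 95 × 0.05846²) = 0.0741 m²/day.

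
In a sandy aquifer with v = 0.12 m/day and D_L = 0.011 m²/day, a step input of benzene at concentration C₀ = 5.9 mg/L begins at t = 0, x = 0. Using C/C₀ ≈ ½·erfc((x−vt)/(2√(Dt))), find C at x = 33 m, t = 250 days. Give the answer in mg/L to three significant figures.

0.592 mg/L

For a continuous step input, C/C₀ ≈ ½·erfc((x−vt)/(2√(Dt))).
vt = 0.12 × 250 = 30 m and 2√(Dt) = 2√(0.011 × 250) = 3.317 m.
Argument (x−vt)/(2√(Dt)) = (33 − 30)/3.317 = 0.9044; ½·erfc(0.9044) = 0.1004.
C = 5.9 × 0.1004 = 0.592 mg/L.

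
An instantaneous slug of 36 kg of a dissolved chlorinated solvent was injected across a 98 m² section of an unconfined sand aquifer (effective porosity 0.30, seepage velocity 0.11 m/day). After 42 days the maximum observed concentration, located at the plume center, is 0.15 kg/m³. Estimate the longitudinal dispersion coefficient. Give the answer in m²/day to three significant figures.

0.126 m²/day

At the plume center C_max = M/(n_e·A·√(4πDt)), so D = M²/(4πt·(n_e·A·C_max)²).
n_e·A·C_max = 0.30 × 98 × 0.15 = 4.410 kg/m.
D = 36²/(4π × 42 × 4.410²) = 0.126 m²/day.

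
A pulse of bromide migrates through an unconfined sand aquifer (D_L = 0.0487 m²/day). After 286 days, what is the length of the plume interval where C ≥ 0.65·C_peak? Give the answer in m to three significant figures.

The plume is Gaussian with σ = √(2Dt) = √(2 × 0.0487 × 286) = 5.278 m.
C/C_peak = exp(−Δx²/(2σ²)) = 0.65 ⇒ Δx = σ·√(−2 ln 0.65) = 5.278 × 0.9282 = 4.899 m.
Width = 2Δx = 9.80 m.

9.80 m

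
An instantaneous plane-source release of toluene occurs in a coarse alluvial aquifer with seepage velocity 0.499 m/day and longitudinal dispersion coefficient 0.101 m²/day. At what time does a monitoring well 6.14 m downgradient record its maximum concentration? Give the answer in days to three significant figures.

11.9 days

For the 1D instantaneous-source solution, setting ∂C/∂t = 0 at fixed x gives v²t² + 2Dt − x² = 0, so t = (√(D² + v²x²) − D)/v².
√(D² + v²x²) = √(0.101² + 0.499² × 6.14²) = 3.066; v² = 0.249001.
t = (3.066 − 0.101)/0.249001 = 11.9 days (vs. the pure-advection estimate x/v = 12.3 d).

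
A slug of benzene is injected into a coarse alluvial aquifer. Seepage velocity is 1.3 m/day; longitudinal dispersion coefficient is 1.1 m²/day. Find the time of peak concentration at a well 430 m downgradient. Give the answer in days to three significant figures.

330 days

For the 1D instantaneous-source solution, setting ∂C/∂t = 0 at fixed x gives v²t² + 2Dt − x² = 0, so t = (√(D² + v²x²) − D)/v².
√(D² + v²x²) = √(1.1² + 1.3² × 430²) = 559.0; v² = 1.69.
t = (559.0 − 1.1)/1.69 = 330 days (vs. the pure-advection estimate x/v = 331 d).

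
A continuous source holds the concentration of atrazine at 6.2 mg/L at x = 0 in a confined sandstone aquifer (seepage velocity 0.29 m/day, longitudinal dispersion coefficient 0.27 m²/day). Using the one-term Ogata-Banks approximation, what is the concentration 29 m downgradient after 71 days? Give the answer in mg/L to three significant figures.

0.541 mg/L

For a continuous step input, C/C₀ ≈ ½·erfc((x−vt)/(2√(Dt))).
vt = 0.29 × 71 = 20.59 m and 2√(Dt) = 2√(0.27 × 71) = 8.757 m.
Argument (x−vt)/(2√(Dt)) = (29 − 20.59)/8.757 = 0.9604; ½·erfc(0.9604) = 0.08720.
C = 6.2 × 0.08720 = 0.541 mg/L.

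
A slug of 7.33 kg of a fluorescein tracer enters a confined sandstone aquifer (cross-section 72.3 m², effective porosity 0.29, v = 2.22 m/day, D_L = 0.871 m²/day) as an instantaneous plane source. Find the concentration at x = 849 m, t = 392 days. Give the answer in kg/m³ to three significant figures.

For an instantaneous plane source, C(x,t) = M/(n_e·A·√(4πDt)) · exp(−(x−vt)²/(4Dt)), with n_e·A the pore (flow) area.
Plume center vt = 2.22 × 392 = 870.24 m, so the well at 849 m is 21.24 m upgradient of the peak.
√(4πDt) = 65.50 m, giving peak height M/(n_e·A·√(4πDt)) = 7.33/(0.29 × 72.3 × 65.50) = 0.005337 kg/m³.
(x−vt)²/(4Dt) = (-21.24)²/(4 × 0.871 × 392) = 0.3303; exp(−0.3303) = 0.7187.
C = 0.005337 × 0.7187 = 0.00384 kg/m³.

0.00384 kg/m³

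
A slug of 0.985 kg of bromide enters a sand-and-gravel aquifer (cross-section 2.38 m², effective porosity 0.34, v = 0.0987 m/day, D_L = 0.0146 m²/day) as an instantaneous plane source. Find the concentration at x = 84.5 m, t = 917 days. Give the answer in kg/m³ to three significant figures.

For an instantaneous plane source, C(x,t) = M/(n_e·A·√(4πDt)) · exp(−(x−vt)²/(4Dt)), with n_e·A the pore (flow) area.
Plume center vt = 0.0987 × 917 = 90.5079 m, so the well at 84.5 m is 6.0079 m upgradient of the peak.
√(4πDt) = 12.97 m, giving peak height M/(n_e·A·√(4πDt)) = 0.985/(0.34 × 2.38 × 12.97) = 0.09385 kg/m³.
(x−vt)²/(4Dt) = (-6.0079)²/(4 × 0.0146 × 917) = 0.6740; exp(−0.6740) = 0.5097.
C = 0.09385 × 0.5097 = 0.0478 kg/m³.

0.0478 kg/m³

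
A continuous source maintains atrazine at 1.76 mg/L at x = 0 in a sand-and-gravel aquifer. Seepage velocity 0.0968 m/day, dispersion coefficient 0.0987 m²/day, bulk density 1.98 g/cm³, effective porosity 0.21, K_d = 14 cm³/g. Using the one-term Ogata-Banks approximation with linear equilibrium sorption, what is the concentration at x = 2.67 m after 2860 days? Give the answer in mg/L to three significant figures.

0.682 mg/L

Retardation factor R = 1 + ρ_b·K_d/n = 1 + 1.98 × 14/0.21 = 133.0.
Sorption retards both mechanisms: v_R = v/R = 0.0007278 m/day, D_R = D/R = 0.0007421 m²/day.
v_R·t = 0.0007278 × 2860 = 2.081508 m; 2√(D_R t) = 2.914 m; argument = (2.67 − 2.081508)/2.914 = 0.2020.
C = C₀ × ½·erfc(0.2020) = 1.76 × 0.3876 = 0.682 mg/L.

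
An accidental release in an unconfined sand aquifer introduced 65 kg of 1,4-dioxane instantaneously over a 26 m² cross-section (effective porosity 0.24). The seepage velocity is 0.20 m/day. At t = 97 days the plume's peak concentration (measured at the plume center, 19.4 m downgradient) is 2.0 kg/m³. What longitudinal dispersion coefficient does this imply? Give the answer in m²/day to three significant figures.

0.0223 m²/day

At the plume center C_max = M/(n_e·A·√(4πDt)), so D = M²/(4πt·(n_e·A·C_max)²).
n_e·A·C_max = 0.24 × 26 × 2.0 = 12.48 kg/m.
D = 65²/(4π × 97 × 12.48²) = 0.0223 m²/day.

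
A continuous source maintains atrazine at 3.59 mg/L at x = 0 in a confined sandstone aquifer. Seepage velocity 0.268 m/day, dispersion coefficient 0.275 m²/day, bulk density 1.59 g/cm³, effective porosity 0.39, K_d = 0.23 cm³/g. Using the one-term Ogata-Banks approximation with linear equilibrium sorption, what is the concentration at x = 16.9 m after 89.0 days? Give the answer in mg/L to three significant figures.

Retardation factor R = 1 + ρ_b·K_d/n = 1 + 1.59 × 0.23/0.39 = 1.938.
Sorption retards both mechanisms: v_R = v/R = 0.1383 m/day, D_R = D/R = 0.1419 m²/day.
v_R·t = 0.1383 × 89.0 = 12.3087 m; 2√(D_R t) = 7.107 m; argument = (16.9 − 12.3087)/7.107 = 0.6460.
C = C₀ × ½·erfc(0.6460) = 3.59 × 0.1805 = 0.648 mg/L.

0.648 mg/L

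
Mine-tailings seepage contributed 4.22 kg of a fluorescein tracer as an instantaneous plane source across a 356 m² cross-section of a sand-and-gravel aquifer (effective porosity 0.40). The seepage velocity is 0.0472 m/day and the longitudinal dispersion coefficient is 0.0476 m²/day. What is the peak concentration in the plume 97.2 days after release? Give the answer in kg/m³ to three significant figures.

0.00389 kg/m³

The peak of an instantaneous 1D plume sits at x = vt; there the Gaussian factor is 1 and C_max = M/(n_e·A·√(4πDt)), where n_e·A is the pore area the mass is dissolved in.
√(4πDt) = √(4π × 0.0476 × 97.2) = 7.625 m, so C_max = 4.22/(0.40 × 356 × 7.625) = 0.00389 kg/m³.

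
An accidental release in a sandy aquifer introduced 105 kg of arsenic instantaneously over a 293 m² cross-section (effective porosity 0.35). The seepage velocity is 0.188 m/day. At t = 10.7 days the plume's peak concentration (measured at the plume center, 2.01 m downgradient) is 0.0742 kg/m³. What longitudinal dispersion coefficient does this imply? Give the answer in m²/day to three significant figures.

At the plume center C_max = M/(n_e·A·√(4πDt)), so D = M²/(4πt·(n_e·A·C_max)²).
n_e·A·C_max = 0.35 × 293 × 0.0742 = 7.609 kg/m.
D = 105²/(4π × 10.7 × 7.609²) = 1.42 m²/day.

1.42 m²/day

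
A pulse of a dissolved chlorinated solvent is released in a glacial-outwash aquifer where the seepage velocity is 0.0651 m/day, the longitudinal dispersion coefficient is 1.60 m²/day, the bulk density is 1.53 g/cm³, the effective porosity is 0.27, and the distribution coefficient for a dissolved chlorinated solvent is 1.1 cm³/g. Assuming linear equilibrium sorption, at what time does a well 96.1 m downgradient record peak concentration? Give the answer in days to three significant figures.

8290 days

Retardation factor R = 1 + ρ_b·K_d/n = 1 + 1.53 × 1.1/0.27 = 7.233.
Sorption retards both mechanisms: v_R = v/R = 0.009000 m/day, D_R = D/R = 0.2212 m²/day.
Peak time from v_R²t² + 2D_R t − x² = 0: t = (√(D_R² + v_R²x²) − D_R)/v_R².
√(D_R² + v_R²x²) = √(0.2212² + 0.009000² × 96.1²) = 0.8927; v_R² = 8.100e-05.
t = (0.8927 − 0.2212)/8.100e-05 = 8290 days.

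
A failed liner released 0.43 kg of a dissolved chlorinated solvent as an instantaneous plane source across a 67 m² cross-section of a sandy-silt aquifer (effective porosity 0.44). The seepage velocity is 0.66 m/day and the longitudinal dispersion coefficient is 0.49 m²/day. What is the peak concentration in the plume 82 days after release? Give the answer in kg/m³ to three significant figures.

0.000649 kg/m³

The peak of an instantaneous 1D plume sits at x = vt; there the Gaussian factor is 1 and C_max = M/(n_e·A·√(4πDt)), where n_e·A is the pore area the mass is dissolved in.
√(4πDt) = √(4π × 0.49 × 82) = 22.47 m, so C_max = 0.43/(0.44 × 67 × 22.47) = 0.000649 kg/m³.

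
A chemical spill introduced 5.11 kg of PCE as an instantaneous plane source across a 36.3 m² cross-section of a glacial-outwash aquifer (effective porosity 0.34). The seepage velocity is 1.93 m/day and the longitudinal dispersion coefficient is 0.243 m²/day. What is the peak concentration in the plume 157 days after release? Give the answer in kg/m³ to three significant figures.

0.0189 kg/m³

The peak of an instantaneous 1D plume sits at x = vt; there the Gaussian factor is 1 and C_max = M/(n_e·A·√(4πDt)), where n_e·A is the pore area the mass is dissolved in.
√(4πDt) = √(4π × 0.243 × 157) = 21.90 m, so C_max = 5.11/(0.34 × 36.3 × 21.90) = 0.0189 kg/m³.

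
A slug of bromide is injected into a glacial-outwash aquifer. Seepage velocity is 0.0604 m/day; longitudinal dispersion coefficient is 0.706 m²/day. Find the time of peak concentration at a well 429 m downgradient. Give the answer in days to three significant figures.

6910 days

For the 1D instantaneous-source solution, setting ∂C/∂t = 0 at fixed x gives v²t² + 2Dt − x² = 0, so t = (√(D² + v²x²) − D)/v².
√(D² + v²x²) = √(0.706² + 0.0604² × 429²) = 25.92; v² = 0.00364816.
t = (25.92 − 0.706)/0.00364816 = 6910 days (vs. the pure-advection estimate x/v = 7100 d).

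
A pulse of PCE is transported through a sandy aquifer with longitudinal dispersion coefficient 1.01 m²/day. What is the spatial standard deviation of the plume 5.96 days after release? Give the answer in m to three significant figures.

Dispersive spreading gives a Gaussian with σ² = 2Dt; advection only shifts the center.
σ = √(2 × 1.01 × 5.96) = 3.47 m.

3.47 m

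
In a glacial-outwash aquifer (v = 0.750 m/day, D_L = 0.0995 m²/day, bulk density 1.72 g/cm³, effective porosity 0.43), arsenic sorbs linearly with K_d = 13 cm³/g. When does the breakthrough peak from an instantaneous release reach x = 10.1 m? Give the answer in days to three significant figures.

704 days

Retardation factor R = 1 + ρ_b·K_d/n = 1 + 1.72 × 13/0.43 = 53.00.
Sorption retards both mechanisms: v_R = v/R = 0.01415 m/day, D_R = D/R = 0.001877 m²/day.
Peak time from v_R²t² + 2D_R t − x² = 0: t = (√(D_R² + v_R²x²) − D_R)/v_R².
√(D_R² + v_R²x²) = √(0.001877² + 0.01415² × 10.1²) = 0.1429; v_R² = 0.0002002.
t = (0.1429 − 0.001877)/0.0002002 = 704 days.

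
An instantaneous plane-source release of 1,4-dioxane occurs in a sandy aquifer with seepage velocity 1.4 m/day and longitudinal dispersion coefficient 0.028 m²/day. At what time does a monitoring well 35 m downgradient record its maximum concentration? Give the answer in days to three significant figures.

25.0 days

For the 1D instantaneous-source solution, setting ∂C/∂t = 0 at fixed x gives v²t² + 2Dt − x² = 0, so t = (√(D² + v²x²) − D)/v².
√(D² + v²x²) = √(0.028² + 1.4² × 35²) = 49.00; v² = 1.96.
t = (49.00 − 0.028)/1.96 = 25.0 days (vs. the pure-advection estimate x/v = 25.0 d).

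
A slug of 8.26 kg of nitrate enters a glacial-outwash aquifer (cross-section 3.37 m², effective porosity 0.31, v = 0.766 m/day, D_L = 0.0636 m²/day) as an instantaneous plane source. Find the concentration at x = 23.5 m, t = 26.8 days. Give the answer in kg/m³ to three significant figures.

0.468 kg/m³

For an instantaneous plane source, C(x,t) = M/(n_e·A·√(4πDt)) · exp(−(x−vt)²/(4Dt)), with n_e·A the pore (flow) area.
Plume center vt = 0.766 × 26.8 = 20.5288 m, so the well at 23.5 m is 2.9712 m downgradient of the peak.
√(4πDt) = 4.628 m, giving peak height M/(n_e·A·√(4πDt)) = 8.26/(0.31 × 3.37 × 4.628) = 1.708 kg/m³.
(x−vt)²/(4Dt) = (2.9712)²/(4 × 0.0636 × 26.8) = 1.295; exp(−1.295) = 0.2739.
C = 1.708 × 0.2739 = 0.468 kg/m³.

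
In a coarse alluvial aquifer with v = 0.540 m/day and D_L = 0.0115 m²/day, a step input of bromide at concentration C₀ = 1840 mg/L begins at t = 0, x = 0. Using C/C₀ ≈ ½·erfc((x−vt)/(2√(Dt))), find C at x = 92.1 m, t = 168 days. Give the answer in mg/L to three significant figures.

For a continuous step input, C/C₀ ≈ ½·erfc((x−vt)/(2√(Dt))).
vt = 0.540 × 168 = 90.72 m and 2√(Dt) = 2√(0.0115 × 168) = 2.780 m.
Argument (x−vt)/(2√(Dt)) = (92.1 − 90.72)/2.780 = 0.4964; ½·erfc(0.4964) = 0.2413.
C = 1840 × 0.2413 = 444 mg/L.

444 mg/L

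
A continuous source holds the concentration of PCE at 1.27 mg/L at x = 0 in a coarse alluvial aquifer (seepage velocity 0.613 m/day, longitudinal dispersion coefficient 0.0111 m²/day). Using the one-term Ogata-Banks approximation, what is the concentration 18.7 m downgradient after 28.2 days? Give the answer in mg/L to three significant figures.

For a continuous step input, C/C₀ ≈ ½·erfc((x−vt)/(2√(Dt))).
vt = 0.613 × 28.2 = 17.2866 m and 2√(Dt) = 2√(0.0111 × 28.2) = 1.119 m.
Argument (x−vt)/(2√(Dt)) = (18.7 − 17.2866)/1.119 = 1.263; ½·erfc(1.263) = 0.03704.
C = 1.27 × 0.03704 = 0.0470 mg/L.

0.0470 mg/L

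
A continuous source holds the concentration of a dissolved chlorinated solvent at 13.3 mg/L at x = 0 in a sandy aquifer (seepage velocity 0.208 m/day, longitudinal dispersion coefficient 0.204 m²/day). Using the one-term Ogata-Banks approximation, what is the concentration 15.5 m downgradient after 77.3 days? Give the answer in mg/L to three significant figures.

7.20 mg/L

For a continuous step input, C/C₀ ≈ ½·erfc((x−vt)/(2√(Dt))).
vt = 0.208 × 77.3 = 16.0784 m and 2√(Dt) = 2√(0.204 × 77.3) = 7.942 m.
Argument (x−vt)/(2√(Dt)) = (15.5 − 16.0784)/7.942 = -0.07283; ½·erfc(-0.07283) = 0.5410.
C = 13.3 × 0.5410 = 7.20 mg/L.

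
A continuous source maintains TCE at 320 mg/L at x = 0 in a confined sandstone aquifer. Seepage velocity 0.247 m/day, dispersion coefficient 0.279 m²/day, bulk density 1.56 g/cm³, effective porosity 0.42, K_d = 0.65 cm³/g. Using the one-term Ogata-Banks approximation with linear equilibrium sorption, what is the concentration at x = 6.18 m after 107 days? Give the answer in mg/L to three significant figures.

Retardation factor R = 1 + ρ_b·K_d/n = 1 + 1.56 × 0.65/0.42 = 3.414.
Sorption retards both mechanisms: v_R = v/R = 0.07235 m/day, D_R = D/R = 0.08172 m²/day.
v_R·t = 0.07235 × 107 = 7.74145 m; 2√(D_R t) = 5.914 m; argument = (6.18 − 7.74145)/5.914 = -0.2640.
C = C₀ × ½·erfc(-0.2640) = 320 × 0.6456 = 207 mg/L.

207 mg/L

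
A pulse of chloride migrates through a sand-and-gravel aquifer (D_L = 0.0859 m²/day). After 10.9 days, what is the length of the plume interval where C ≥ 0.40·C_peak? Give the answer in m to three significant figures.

The plume is Gaussian with σ = √(2Dt) = √(2 × 0.0859 × 10.9) = 1.368 m.
C/C_peak = exp(−Δx²/(2σ²)) = 0.40 ⇒ Δx = σ·√(−2 ln 0.40) = 1.368 × 1.354 = 1.852 m.
Width = 2Δx = 3.70 m.

3.70 m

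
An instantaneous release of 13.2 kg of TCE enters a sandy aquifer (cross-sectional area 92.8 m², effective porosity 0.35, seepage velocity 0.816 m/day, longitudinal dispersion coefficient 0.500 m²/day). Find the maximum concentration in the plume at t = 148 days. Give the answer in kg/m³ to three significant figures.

0.0133 kg/m³

The peak of an instantaneous 1D plume sits at x = vt; there the Gaussian factor is 1 and C_max = M/(n_e·A·√(4πDt)), where n_e·A is the pore area the mass is dissolved in.
√(4πDt) = √(4π × 0.500 × 148) = 30.49 m, so C_max = 13.2/(0.35 × 92.8 × 30.49) = 0.0133 kg/m³.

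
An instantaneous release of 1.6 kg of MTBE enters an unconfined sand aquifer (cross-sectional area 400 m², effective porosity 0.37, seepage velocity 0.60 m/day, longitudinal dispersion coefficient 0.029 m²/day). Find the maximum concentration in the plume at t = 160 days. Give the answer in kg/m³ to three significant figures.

0.00142 kg/m³

The peak of an instantaneous 1D plume sits at x = vt; there the Gaussian factor is 1 and C_max = M/(n_e·A·√(4πDt)), where n_e·A is the pore area the mass is dissolved in.
√(4πDt) = √(4π × 0.029 × 160) = 7.636 m, so C_max = 1.6/(0.37 × 400 × 7.636) = 0.00142 kg/m³.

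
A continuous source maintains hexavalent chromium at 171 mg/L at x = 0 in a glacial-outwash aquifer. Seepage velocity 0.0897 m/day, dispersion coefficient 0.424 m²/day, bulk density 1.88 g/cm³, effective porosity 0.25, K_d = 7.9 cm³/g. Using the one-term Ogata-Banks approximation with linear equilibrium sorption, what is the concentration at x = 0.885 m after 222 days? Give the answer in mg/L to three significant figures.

Retardation factor R = 1 + ρ_b·K_d/n = 1 + 1.88 × 7.9/0.25 = 60.41.
Sorption retards both mechanisms: v_R = v/R = 0.001485 m/day, D_R = D/R = 0.007019 m²/day.
v_R·t = 0.001485 × 222 = 0.32967 m; 2√(D_R t) = 2.497 m; argument = (0.885 − 0.32967)/2.497 = 0.2224.
C = C₀ × ½·erfc(0.2224) = 171 × 0.3766 = 64.4 mg/L.

64.4 mg/L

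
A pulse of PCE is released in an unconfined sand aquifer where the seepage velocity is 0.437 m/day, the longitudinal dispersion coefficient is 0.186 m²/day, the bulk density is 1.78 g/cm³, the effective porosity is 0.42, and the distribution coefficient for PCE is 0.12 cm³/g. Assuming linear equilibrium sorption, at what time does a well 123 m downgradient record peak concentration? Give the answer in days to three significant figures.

423 days

Retardation factor R = 1 + ρ_b·K_d/n = 1 + 1.78 × 0.12/0.42 = 1.509.
Sorption retards both mechanisms: v_R = v/R = 0.2896 m/day, D_R = D/R = 0.1233 m²/day.
Peak time from v_R²t² + 2D_R t − x² = 0: t = (√(D_R² + v_R²x²) − D_R)/v_R².
√(D_R² + v_R²x²) = √(0.1233² + 0.2896² × 123²) = 35.62; v_R² = 0.08387.
t = (35.62 − 0.1233)/0.08387 = 423 days.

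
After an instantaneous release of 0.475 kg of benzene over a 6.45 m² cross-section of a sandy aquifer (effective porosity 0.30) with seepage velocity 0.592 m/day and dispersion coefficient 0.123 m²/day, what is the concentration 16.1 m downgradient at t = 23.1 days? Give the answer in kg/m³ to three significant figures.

0.0245 kg/m³

For an instantaneous plane source, C(x,t) = M/(n_e·A·√(4πDt)) · exp(−(x−vt)²/(4Dt)), with n_e·A the pore (flow) area.
Plume center vt = 0.592 × 23.1 = 13.6752 m, so the well at 16.1 m is 2.4248 m downgradient of the peak.
√(4πDt) = 5.975 m, giving peak height M/(n_e·A·√(4πDt)) = 0.475/(0.30 × 6.45 × 5.975) = 0.04108 kg/m³.
(x−vt)²/(4Dt) = (2.4248)²/(4 × 0.123 × 23.1) = 0.5173; exp(−0.5173) = 0.5961.
C = 0.04108 × 0.5961 = 0.0245 kg/m³.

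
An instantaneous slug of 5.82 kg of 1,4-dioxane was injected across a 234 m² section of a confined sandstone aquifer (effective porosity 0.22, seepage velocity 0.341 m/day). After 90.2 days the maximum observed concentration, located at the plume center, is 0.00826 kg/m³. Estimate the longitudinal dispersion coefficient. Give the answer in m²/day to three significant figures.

0.165 m²/day

At the plume center C_max = M/(n_e·A·√(4πDt)), so D = M²/(4πt·(n_e·A·C_max)²).
n_e·A·C_max = 0.22 × 234 × 0.00826 = 0.4252 kg/m.
D = 5.82²/(4π × 90.2 × 0.4252²) = 0.165 m²/day.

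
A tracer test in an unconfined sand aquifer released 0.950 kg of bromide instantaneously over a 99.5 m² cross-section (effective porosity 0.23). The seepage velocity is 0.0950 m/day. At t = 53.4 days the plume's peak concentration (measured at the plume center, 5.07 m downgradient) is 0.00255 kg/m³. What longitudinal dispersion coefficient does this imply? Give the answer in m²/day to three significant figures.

At the plume center C_max = M/(n_e·A·√(4πDt)), so D = M²/(4πt·(n_e·A·C_max)²).
n_e·A·C_max = 0.23 × 99.5 × 0.00255 = 0.05836 kg/m.
D = 0.950²/(4π × 53.4 × 0.05836²) = 0.395 m²/day.

0.395 m²/day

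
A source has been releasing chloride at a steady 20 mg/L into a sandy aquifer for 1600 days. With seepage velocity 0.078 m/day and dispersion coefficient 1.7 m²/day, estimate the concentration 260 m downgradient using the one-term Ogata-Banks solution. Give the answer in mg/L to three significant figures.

For a continuous step input, C/C₀ ≈ ½·erfc((x−vt)/(2√(Dt))).
vt = 0.078 × 1600 = 124.8 m and 2√(Dt) = 2√(1.7 × 1600) = 104.3 m.
Argument (x−vt)/(2√(Dt)) = (260 − 124.8)/104.3 = 1.296; ½·erfc(1.296) = 0.03341.
C = 20 × 0.03341 = 0.668 mg/L.

0.668 mg/L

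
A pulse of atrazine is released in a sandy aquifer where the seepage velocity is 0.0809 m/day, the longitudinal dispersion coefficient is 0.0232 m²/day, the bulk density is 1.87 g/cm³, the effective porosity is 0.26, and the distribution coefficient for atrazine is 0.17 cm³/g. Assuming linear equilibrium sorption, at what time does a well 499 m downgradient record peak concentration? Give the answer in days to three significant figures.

Retardation factor R = 1 + ρ_b·K_d/n = 1 + 1.87 × 0.17/0.26 = 2.223.
Sorption retards both mechanisms: v_R = v/R = 0.03639 m/day, D_R = D/R = 0.01044 m²/day.
Peak time from v_R²t² + 2D_R t − x² = 0: t = (√(D_R² + v_R²x²) − D_R)/v_R².
√(D_R² + v_R²x²) = √(0.01044² + 0.03639² × 499²) = 18.16; v_R² = 0.001324.
t = (18.16 − 0.01044)/0.001324 = 13700 days.

13700 days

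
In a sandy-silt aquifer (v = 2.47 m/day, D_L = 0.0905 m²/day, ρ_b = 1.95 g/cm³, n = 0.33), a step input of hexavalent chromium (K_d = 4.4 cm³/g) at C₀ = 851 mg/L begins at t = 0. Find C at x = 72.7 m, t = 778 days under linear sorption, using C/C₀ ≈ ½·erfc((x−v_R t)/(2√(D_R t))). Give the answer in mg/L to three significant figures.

214 mg/L

Retardation factor R = 1 + ρ_b·K_d/n = 1 + 1.95 × 4.4/0.33 = 27.00.
Sorption retards both mechanisms: v_R = v/R = 0.09148 m/day, D_R = D/R = 0.003352 m²/day.
v_R·t = 0.09148 × 778 = 71.17144 m; 2√(D_R t) = 3.230 m; argument = (72.7 − 71.17144)/3.230 = 0.4732.
C = C₀ × ½·erfc(0.4732) = 851 × 0.2517 = 214 mg/L.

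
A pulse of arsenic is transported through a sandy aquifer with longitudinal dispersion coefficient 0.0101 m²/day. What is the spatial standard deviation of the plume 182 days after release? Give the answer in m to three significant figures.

1.92 m

Dispersive spreading gives a Gaussian with σ² = 2Dt; advection only shifts the center.
σ = √(2 × 0.0101 × 182) = 1.92 m.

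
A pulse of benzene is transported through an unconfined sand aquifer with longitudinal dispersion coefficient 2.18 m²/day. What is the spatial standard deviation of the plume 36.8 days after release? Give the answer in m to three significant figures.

Dispersive spreading gives a Gaussian with σ² = 2Dt; advection only shifts the center.
σ = √(2 × 2.18 × 36.8) = 12.7 m.

12.7 m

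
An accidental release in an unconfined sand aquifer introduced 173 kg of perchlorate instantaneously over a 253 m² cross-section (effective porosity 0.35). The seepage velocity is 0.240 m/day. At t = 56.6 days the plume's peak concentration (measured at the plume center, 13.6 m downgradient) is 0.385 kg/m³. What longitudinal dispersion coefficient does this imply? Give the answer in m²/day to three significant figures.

At the plume center C_max = M/(n_e·A·√(4πDt)), so D = M²/(4πt·(n_e·A·C_max)²).
n_e·A·C_max = 0.35 × 253 × 0.385 = 34.09 kg/m.
D = 173²/(4π × 56.6 × 34.09²) = 0.0362 m²/day.

0.0362 m²/day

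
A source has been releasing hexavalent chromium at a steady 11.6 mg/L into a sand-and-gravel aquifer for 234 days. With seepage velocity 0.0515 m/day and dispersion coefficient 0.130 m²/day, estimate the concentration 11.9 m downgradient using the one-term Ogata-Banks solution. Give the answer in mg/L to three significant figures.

For a continuous step input, C/C₀ ≈ ½·erfc((x−vt)/(2√(Dt))).
vt = 0.0515 × 234 = 12.051 m and 2√(Dt) = 2√(0.130 × 234) = 11.03 m.
Argument (x−vt)/(2√(Dt)) = (11.9 − 12.051)/11.03 = -0.01369; ½·erfc(-0.01369) = 0.5077.
C = 11.6 × 0.5077 = 5.89 mg/L.

5.89 mg/L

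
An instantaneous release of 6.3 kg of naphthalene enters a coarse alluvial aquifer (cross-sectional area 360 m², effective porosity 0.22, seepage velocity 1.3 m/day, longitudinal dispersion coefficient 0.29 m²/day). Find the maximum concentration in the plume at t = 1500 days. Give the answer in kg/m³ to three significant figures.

0.00108 kg/m³

The peak of an instantaneous 1D plume sits at x = vt; there the Gaussian factor is 1 and C_max = M/(n_e·A·√(4πDt)), where n_e·A is the pore area the mass is dissolved in.
√(4πDt) = √(4π × 0.29 × 1500) = 73.93 m, so C_max = 6.3/(0.22 × 360 × 73.93) = 0.00108 kg/m³.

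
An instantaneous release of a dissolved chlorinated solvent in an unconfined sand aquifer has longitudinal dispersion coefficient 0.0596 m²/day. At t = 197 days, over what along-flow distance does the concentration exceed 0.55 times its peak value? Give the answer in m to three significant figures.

The plume is Gaussian with σ = √(2Dt) = √(2 × 0.0596 × 197) = 4.846 m.
C/C_peak = exp(−Δx²/(2σ²)) = 0.55 ⇒ Δx = σ·√(−2 ln 0.55) = 4.846 × 1.093 = 5.297 m.
Width = 2Δx = 10.6 m.

10.6 m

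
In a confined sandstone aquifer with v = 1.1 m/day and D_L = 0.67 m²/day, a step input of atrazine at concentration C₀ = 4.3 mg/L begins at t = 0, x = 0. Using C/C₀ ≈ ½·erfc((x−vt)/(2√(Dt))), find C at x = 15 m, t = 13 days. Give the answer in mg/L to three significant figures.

1.86 mg/L

For a continuous step input, C/C₀ ≈ ½·erfc((x−vt)/(2√(Dt))).
vt = 1.1 × 13 = 14.3 m and 2√(Dt) = 2√(0.67 × 13) = 5.903 m.
Argument (x−vt)/(2√(Dt)) = (15 − 14.3)/5.903 = 0.1186; ½·erfc(0.1186) = 0.4334.
C = 4.3 × 0.4334 = 1.86 mg/L.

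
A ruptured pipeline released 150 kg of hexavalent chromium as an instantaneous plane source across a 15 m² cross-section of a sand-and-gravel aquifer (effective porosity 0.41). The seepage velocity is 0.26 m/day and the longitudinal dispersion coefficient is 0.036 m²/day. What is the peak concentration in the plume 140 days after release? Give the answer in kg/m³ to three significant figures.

3.06 kg/m³

The peak of an instantaneous 1D plume sits at x = vt; there the Gaussian factor is 1 and C_max = M/(n_e·A·√(4πDt)), where n_e·A is the pore area the mass is dissolved in.
√(4πDt) = √(4π × 0.036 × 140) = 7.958 m, so C_max = 150/(0.41 × 15 × 7.958) = 3.06 kg/m³.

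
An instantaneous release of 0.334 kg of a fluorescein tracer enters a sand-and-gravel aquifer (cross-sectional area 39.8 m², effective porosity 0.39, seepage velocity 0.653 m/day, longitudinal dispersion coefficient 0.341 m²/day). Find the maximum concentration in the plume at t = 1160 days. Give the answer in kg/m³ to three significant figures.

0.000305 kg/m³

The peak of an instantaneous 1D plume sits at x = vt; there the Gaussian factor is 1 and C_max = M/(n_e·A·√(4πDt)), where n_e·A is the pore area the mass is dissolved in.
√(4πDt) = √(4π × 0.341 × 1160) = 70.50 m, so C_max = 0.334/(0.39 × 39.8 × 70.50) = 0.000305 kg/m³.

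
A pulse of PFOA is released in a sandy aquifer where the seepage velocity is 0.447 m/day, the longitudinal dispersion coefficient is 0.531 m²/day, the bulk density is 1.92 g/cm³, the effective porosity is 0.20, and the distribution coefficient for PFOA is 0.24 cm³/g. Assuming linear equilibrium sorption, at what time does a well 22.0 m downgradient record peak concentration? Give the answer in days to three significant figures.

Retardation factor R = 1 + ρ_b·K_d/n = 1 + 1.92 × 0.24/0.20 = 3.304.
Sorption retards both mechanisms: v_R = v/R = 0.1353 m/day, D_R = D/R = 0.1607 m²/day.
Peak time from v_R²t² + 2D_R t − x² = 0: t = (√(D_R² + v_R²x²) − D_R)/v_R².
√(D_R² + v_R²x²) = √(0.1607² + 0.1353² × 22.0²) = 2.981; v_R² = 0.01831.
t = (2.981 − 0.1607)/0.01831 = 154 days.

154 days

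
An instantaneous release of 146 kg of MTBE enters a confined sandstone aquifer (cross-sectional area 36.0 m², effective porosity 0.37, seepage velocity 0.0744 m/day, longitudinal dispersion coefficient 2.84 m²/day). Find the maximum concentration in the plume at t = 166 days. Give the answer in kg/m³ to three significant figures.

0.142 kg/m³

The peak of an instantaneous 1D plume sits at x = vt; there the Gaussian factor is 1 and C_max = M/(n_e·A·√(4πDt)), where n_e·A is the pore area the mass is dissolved in.
√(4πDt) = √(4π × 2.84 × 166) = 76.97 m, so C_max = 146/(0.37 × 36.0 × 76.97) = 0.142 kg/m³.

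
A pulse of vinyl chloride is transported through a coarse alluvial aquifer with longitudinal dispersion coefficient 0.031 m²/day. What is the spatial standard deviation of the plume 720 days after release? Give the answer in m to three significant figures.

Dispersive spreading gives a Gaussian with σ² = 2Dt; advection only shifts the center.
σ = √(2 × 0.031 × 720) = 6.68 m.

6.68 m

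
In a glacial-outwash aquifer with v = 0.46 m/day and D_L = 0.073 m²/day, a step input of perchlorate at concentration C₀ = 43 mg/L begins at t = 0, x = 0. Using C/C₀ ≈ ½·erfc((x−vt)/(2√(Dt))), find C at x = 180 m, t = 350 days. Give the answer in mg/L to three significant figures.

For a continuous step input, C/C₀ ≈ ½·erfc((x−vt)/(2√(Dt))).
vt = 0.46 × 350 = 161 m and 2√(Dt) = 2√(0.073 × 350) = 10.11 m.
Argument (x−vt)/(2√(Dt)) = (180 − 161)/10.11 = 1.879; ½·erfc(1.879) = 0.003938.
C = 43 × 0.003938 = 0.169 mg/L.

0.169 mg/L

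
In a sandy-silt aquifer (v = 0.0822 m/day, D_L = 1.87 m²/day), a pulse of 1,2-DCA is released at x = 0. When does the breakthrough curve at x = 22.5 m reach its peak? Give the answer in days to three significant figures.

For the 1D instantaneous-source solution, setting ∂C/∂t = 0 at fixed x gives v²t² + 2Dt − x² = 0, so t = (√(D² + v²x²) − D)/v².
√(D² + v²x²) = √(1.87² + 0.0822² × 22.5²) = 2.630; v² = 0.00675684.
t = (2.630 − 1.87)/0.00675684 = 112 days (vs. the pure-advection estimate x/v = 274 d).

112 days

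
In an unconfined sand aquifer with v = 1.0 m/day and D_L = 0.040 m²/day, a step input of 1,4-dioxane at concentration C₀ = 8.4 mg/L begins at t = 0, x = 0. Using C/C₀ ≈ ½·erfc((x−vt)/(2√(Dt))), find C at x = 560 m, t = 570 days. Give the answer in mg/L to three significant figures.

7.82 mg/L

For a continuous step input, C/C₀ ≈ ½·erfc((x−vt)/(2√(Dt))).
vt = 1.0 × 570 = 570 m and 2√(Dt) = 2√(0.040 × 570) = 9.550 m.
Argument (x−vt)/(2√(Dt)) = (560 − 570)/9.550 = -1.047; ½·erfc(-1.047) = 0.9307.
C = 8.4 × 0.9307 = 7.82 mg/L.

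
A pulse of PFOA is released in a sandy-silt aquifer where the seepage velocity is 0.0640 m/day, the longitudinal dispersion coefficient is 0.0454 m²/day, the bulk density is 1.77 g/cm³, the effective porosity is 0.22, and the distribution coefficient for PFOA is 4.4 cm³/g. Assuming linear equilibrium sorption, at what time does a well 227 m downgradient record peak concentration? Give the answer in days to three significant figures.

Retardation factor R = 1 + ρ_b·K_d/n = 1 + 1.77 × 4.4/0.22 = 36.40.
Sorption retards both mechanisms: v_R = v/R = 0.001758 m/day, D_R = D/R = 0.001247 m²/day.
Peak time from v_R²t² + 2D_R t − x² = 0: t = (√(D_R² + v_R²x²) − D_R)/v_R².
√(D_R² + v_R²x²) = √(0.001247² + 0.001758² × 227²) = 0.3991; v_R² = 3.091e-06.
t = (0.3991 − 0.001247)/3.091e-06 = 129000 days.

129000 days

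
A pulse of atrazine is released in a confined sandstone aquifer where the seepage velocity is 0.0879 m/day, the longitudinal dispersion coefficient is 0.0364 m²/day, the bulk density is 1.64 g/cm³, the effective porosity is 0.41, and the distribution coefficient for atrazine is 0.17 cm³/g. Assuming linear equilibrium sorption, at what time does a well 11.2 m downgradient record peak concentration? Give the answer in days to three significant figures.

206 days

Retardation factor R = 1 + ρ_b·K_d/n = 1 + 1.64 × 0.17/0.41 = 1.680.
Sorption retards both mechanisms: v_R = v/R = 0.05232 m/day, D_R = D/R = 0.02167 m²/day.
Peak time from v_R²t² + 2D_R t − x² = 0: t = (√(D_R² + v_R²x²) − D_R)/v_R².
√(D_R² + v_R²x²) = √(0.02167² + 0.05232² × 11.2²) = 0.5864; v_R² = 0.002737.
t = (0.5864 − 0.02167)/0.002737 = 206 days.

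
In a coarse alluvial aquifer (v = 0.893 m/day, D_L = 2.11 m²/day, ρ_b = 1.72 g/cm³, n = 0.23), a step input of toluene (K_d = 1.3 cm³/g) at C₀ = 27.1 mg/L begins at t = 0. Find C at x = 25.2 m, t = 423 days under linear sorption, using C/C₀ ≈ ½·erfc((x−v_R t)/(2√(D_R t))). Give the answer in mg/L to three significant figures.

21.2 mg/L

Retardation factor R = 1 + ρ_b·K_d/n = 1 + 1.72 × 1.3/0.23 = 10.72.
Sorption retards both mechanisms: v_R = v/R = 0.08330 m/day, D_R = D/R = 0.1968 m²/day.
v_R·t = 0.08330 × 423 = 35.2359 m; 2√(D_R t) = 18.25 m; argument = (25.2 − 35.2359)/18.25 = -0.5499.
C = C₀ × ½·erfc(-0.5499) = 27.1 × 0.7816 = 21.2 mg/L.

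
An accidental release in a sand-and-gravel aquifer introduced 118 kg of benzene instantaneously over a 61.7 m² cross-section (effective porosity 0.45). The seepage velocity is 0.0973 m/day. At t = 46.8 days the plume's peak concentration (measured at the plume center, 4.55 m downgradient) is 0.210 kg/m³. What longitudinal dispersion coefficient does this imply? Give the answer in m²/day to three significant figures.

0.696 m²/day

At the plume center C_max = M/(n_e·A·√(4πDt)), so D = M²/(4πt·(n_e·A·C_max)²).
n_e·A·C_max = 0.45 × 61.7 × 0.210 = 5.831 kg/m.
D = 118²/(4π × 46.8 × 5.831²) = 0.696 m²/day.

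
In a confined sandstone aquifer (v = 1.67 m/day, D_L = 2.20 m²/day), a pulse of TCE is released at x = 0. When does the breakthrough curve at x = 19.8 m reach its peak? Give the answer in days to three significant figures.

11.1 days

For the 1D instantaneous-source solution, setting ∂C/∂t = 0 at fixed x gives v²t² + 2Dt − x² = 0, so t = (√(D² + v²x²) − D)/v².
√(D² + v²x²) = √(2.20² + 1.67² × 19.8²) = 33.14; v² = 2.7889.
t = (33.14 − 2.20)/2.7889 = 11.1 days (vs. the pure-advection estimate x/v = 11.9 d).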